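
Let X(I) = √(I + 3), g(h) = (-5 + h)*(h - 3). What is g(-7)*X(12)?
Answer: 120*√15 ≈ 464.76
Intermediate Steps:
g(h) = (-5 + h)*(-3 + h)
X(I) = √(3 + I)
g(-7)*X(12) = (15 + (-7)² - 8*(-7))*√(3 + 12) = (15 + 49 + 56)*√15 = 120*√15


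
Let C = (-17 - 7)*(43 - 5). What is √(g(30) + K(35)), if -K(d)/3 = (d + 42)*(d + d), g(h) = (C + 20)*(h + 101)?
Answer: I*√133022 ≈ 364.72*I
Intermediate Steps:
C = -912 (C = -24*38 = -912)
g(h) = -90092 - 892*h (g(h) = (-912 + 20)*(h + 101) = -892*(101 + h) = -90092 - 892*h)
K(d) = -6*d*(42 + d) (K(d) = -3*(d + 42)*(d + d) = -3*(42 + d)*2*d = -6*d*(42 + d))
√(g(30) + K(35)) = √((-90092 - 892*30) - 6*35*(42 + 35)) = √((-90092 - 26760) - 6*35*77) = √(-116852 - 16170) = √(-133022) = I*√133022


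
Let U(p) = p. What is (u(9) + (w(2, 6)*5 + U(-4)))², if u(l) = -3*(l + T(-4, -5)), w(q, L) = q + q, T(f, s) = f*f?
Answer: 3481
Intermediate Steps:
T(f, s) = f²
w(q, L) = 2*q
u(l) = -48 - 3*l (u(l) = -3*(l + (-4)²) = -3*(l + 16) = -3*(16 + l) = -48 - 3*l)
(u(9) + (w(2, 6)*5 + U(-4)))² = ((-48 - 3*9) + ((2*2)*5 - 4))² = ((-48 - 27) + (4*5 - 4))² = (-75 + (20 - 4))² = (-75 + 16)² = (-59)² = 3481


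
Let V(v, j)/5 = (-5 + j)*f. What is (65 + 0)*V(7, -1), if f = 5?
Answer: -9750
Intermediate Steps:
V(v, j) = -125 + 25*j (V(v, j) = 5*((-5 + j)*5) = 5*(-25 + 5*j) = -125 + 25*j)
(65 + 0)*V(7, -1) = (65 + 0)*(-125 + 25*(-1)) = 65*(-125 - 25) = 65*(-150) = -9750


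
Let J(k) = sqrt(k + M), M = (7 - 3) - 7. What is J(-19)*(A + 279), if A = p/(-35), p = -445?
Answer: 2042*I*sqrt(22)/7 ≈ 1368.3*I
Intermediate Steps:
A = 89/7 (A = -445/(-35) = -445*(-1/35) = 89/7 ≈ 12.714)
M = -3 (M = 4 - 7 = -3)
J(k) = sqrt(-3 + k) (J(k) = sqrt(k - 3) = sqrt(-3 + k))
J(-19)*(A + 279) = sqrt(-3 - 19)*(89/7 + 279) = sqrt(-22)*(2042/7) = (I*sqrt(22))*(2042/7) = 2042*I*sqrt(22)/7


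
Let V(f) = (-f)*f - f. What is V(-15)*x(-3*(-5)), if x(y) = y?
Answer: -3150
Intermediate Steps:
V(f) = -f - f² (V(f) = -f² - f = -f - f²)
V(-15)*x(-3*(-5)) = (-1*(-15)*(1 - 15))*(-3*(-5)) = -1*(-15)*(-14)*15 = -210*15 = -3150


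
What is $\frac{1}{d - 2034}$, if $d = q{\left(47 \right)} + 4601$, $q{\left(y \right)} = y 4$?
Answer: $\frac{1}{2755} \approx 0.00036298$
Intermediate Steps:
$q{\left(y \right)} = 4 y$
$d = 4789$ ($d = 4 \cdot 47 + 4601 = 188 + 4601 = 4789$)
$\frac{1}{d - 2034} = \frac{1}{4789 - 2034} = \frac{1}{2755}$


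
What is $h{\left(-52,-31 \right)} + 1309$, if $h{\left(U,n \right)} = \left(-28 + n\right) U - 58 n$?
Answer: $6175$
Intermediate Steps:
$h{\left(U,n \right)} = - 58 n + U \left(-28 + n\right)$ ($h{\left(U,n \right)} = U \left(-28 + n\right) - 58 n = - 58 n + U \left(-28 + n\right)$)
$h{\left(-52,-31 \right)} + 1309 = \left(\left(-58\right) \left(-31\right) - -1456 - -1612\right) + 1309 = \left(1798 + 1456 + 1612\right) + 1309 = 4866 + 1309 = 6175$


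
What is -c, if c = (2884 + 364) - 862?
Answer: -2386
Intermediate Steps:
c = 2386 (c = 3248 - 862 = 2386)
-c = -1*2386 = -2386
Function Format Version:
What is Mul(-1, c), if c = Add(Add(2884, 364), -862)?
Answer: -2386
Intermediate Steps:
c = 2386 (c = Add(3248, -862) = 2386)
Mul(-1, c) = Mul(-1, 2386) = -2386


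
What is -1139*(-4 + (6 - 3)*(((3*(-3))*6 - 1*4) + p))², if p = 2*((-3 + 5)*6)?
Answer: -12797804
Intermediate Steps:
p = 24 (p = 2*(2*6) = 2*12 = 24)
-1139*(-4 + (6 - 3)*(((3*(-3))*6 - 1*4) + p))² = -1139*(-4 + (6 - 3)*(((3*(-3))*6 - 1*4) + 24))² = -1139*(-4 + 3*((-9*6 - 4) + 24))² = -1139*(-4 + 3*((-54 - 4) + 24))² = -1139*(-4 + 3*(-58 + 24))² = -1139*(-4 + 3*(-34))² = -1139*(-4 - 102)² = -1139*(-106)² = -1139*11236 = -12797804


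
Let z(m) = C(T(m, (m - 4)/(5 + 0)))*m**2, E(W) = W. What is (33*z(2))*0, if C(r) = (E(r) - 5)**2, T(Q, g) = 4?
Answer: 0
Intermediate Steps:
C(r) = (-5 + r)**2 (C(r) = (r - 5)**2 = (-5 + r)**2)
z(m) = m**2 (z(m) = (-5 + 4)**2*m**2 = (-1)**2*m**2 = 1*m**2 = m**2)
(33*z(2))*0 = (33*2**2)*0 = (33*4)*0 = 132*0 = 0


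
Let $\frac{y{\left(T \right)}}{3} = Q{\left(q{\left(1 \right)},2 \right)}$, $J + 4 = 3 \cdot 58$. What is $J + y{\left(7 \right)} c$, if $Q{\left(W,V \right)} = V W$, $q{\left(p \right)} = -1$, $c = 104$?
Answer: $-454$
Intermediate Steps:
$J = 170$ ($J = -4 + 3 \cdot 58 = -4 + 174 = 170$)
$y{\left(T \right)} = -6$ ($y{\left(T \right)} = 3 \cdot 2 \left(-1\right) = 3 \left(-2\right) = -6$)
$J + y{\left(7 \right)} c = 170 - 624 = -454$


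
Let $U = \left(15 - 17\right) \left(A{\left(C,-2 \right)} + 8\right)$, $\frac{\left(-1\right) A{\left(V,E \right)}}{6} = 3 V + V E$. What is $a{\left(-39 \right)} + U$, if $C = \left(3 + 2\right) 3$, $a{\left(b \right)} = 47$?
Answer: $211$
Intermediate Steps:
$C = 15$ ($C = 5 \cdot 3 = 15$)
$A{\left(V,E \right)} = - 18 V - 6 E V$ ($A{\left(V,E \right)} = - 6 \left(3 V + V E\right) = - 6 \left(3 V + E V\right) = - 18 V - 6 E V$)
$U = 164$ ($U = \left(15 - 17\right) \left(\left(-6\right) 15 \left(3 - 2\right) + 8\right) = \left(15 - 17\right) \left(\left(-6\right) 15 \cdot 1 + 8\right) = - 2 \left(-90 + 8\right) = \left(-2\right) \left(-82\right) = 164$)
$a{\left(-39 \right)} + U = 47 + 164 = 211$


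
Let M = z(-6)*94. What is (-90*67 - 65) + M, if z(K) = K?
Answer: -6659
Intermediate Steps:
M = -564 (M = -6*94 = -564)
(-90*67 - 65) + M = (-90*67 - 65) - 564 = (-6030 - 65) - 564 = -6095 - 564 = -6659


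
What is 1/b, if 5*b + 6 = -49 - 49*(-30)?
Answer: 1/283 ≈ 0.0035336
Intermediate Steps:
b = 283 (b = -6/5 + (-49 - 49*(-30))/5 = -6/5 + (-49 + 1470)/5 = -6/5 + (⅕)*1421 = -6/5 + 1421/5 = 283)
1/b = 1/283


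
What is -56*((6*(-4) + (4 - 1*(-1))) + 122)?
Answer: -5768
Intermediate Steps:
-56*((6*(-4) + (4 - 1*(-1))) + 122) = -56*((-24 + (4 + 1)) + 122) = -56*((-24 + 5) + 122) = -56*(-19 + 122) = -56*103 = -5768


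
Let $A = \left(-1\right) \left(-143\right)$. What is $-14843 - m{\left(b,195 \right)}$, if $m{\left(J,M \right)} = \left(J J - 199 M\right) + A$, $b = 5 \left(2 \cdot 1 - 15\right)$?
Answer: $19594$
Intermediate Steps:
$b = -65$ ($b = 5 \left(2 - 15\right) = 5 \left(-13\right) = -65$)
$A = 143$
$m{\left(J,M \right)} = 143 + J^{2} - 199 M$ ($m{\left(J,M \right)} = \left(J J - 199 M\right) + 143 = \left(J^{2} - 199 M\right) + 143 = 143 + J^{2} - 199 M$)
$-14843 - m{\left(b,195 \right)} = -14843 - \left(143 + \left(-65\right)^{2} - 38805\right) = -14843 - \left(143 + 4225 - 38805\right) = -14843 - -34437 = -14843 + 34437 = 19594$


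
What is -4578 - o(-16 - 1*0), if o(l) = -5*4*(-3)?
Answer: -4638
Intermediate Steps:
o(l) = 60 (o(l) = -20*(-3) = 60)
-4578 - o(-16 - 1*0) = -4578 - 1*60 = -4578 - 60 = -4638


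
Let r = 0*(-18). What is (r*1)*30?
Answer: 0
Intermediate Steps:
r = 0
(r*1)*30 = (0*1)*30 = 0*30 = 0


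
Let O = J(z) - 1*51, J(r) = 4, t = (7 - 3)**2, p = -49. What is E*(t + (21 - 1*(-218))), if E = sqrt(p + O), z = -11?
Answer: 1020*I*sqrt(6) ≈ 2498.5*I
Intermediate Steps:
t = 16 (t = 4**2 = 16)
O = -47 (O = 4 - 1*51 = 4 - 51 = -47)
E = 4*I*sqrt(6) (E = sqrt(-49 - 47) = sqrt(-96) = 4*I*sqrt(6) ≈ 9.798*I)
E*(t + (21 - 1*(-218))) = (4*I*sqrt(6))*(16 + (21 - 1*(-218))) = (4*I*sqrt(6))*(16 + (21 + 218)) = (4*I*sqrt(6))*(16 + 239) = (4*I*sqrt(6))*255 = 1020*I*sqrt(6)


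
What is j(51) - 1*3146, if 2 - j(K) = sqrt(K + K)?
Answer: -3144 - sqrt(102) ≈ -3154.1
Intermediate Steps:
j(K) = 2 - sqrt(2)*sqrt(K) (j(K) = 2 - sqrt(K + K) = 2 - sqrt(2*K) = 2 - sqrt(2)*sqrt(K))
j(51) - 1*3146 = (2 - sqrt(2)*sqrt(51)) - 1*3146 = (2 - sqrt(102)) - 3146 = -3144 - sqrt(102)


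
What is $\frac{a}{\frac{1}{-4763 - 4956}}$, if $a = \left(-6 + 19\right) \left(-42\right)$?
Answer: $5306574$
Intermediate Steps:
$a = -546$ ($a = 13 \left(-42\right) = -546$)
$\frac{a}{\frac{1}{-4763 - 4956}} = - \frac{546}{\frac{1}{-4763 - 4956}} = - \frac{546}{\frac{1}{-9719}} = - \frac{546}{- \frac{1}{9719}} = \left(-546\right) \left(-9719\right) = 5306574$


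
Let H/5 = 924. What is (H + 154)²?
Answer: 22791076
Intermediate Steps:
H = 4620 (H = 5*924 = 4620)
(H + 154)² = (4620 + 154)² = 4774² = 22791076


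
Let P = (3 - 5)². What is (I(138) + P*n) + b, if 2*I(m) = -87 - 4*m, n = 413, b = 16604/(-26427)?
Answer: 70394747/52854 ≈ 1331.9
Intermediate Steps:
b = -16604/26427 (b = 16604*(-1/26427) = -16604/26427 ≈ -0.62830)
P = 4 (P = (-2)² = 4)
I(m) = -87/2 - 2*m (I(m) = (-87 - 4*m)/2 = -87/2 - 2*m)
(I(138) + P*n) + b = ((-87/2 - 2*138) + 4*413) - 16604/26427 = ((-87/2 - 276) + 1652) - 16604/26427 = (-639/2 + 1652) - 16604/26427 = 2665/2 - 16604/26427 = 70394747/52854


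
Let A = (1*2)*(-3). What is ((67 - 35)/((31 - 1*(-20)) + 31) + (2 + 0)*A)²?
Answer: 226576/1681 ≈ 134.79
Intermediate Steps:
A = -6 (A = 2*(-3) = -6)
((67 - 35)/((31 - 1*(-20)) + 31) + (2 + 0)*A)² = ((67 - 35)/((31 - 1*(-20)) + 31) + (2 + 0)*(-6))² = (32/((31 + 20) + 31) + 2*(-6))² = (32/(51 + 31) - 12)² = (32/82 - 12)² = (32*(1/82) - 12)² = (16/41 - 12)² = (-476/41)² = 226576/1681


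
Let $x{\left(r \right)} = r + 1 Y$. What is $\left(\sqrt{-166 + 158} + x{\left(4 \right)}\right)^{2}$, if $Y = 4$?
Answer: $56 + 32 i \sqrt{2} \approx 56.0 + 45.255 i$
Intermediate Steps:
$x{\left(r \right)} = 4 + r$ ($x{\left(r \right)} = r + 1 \cdot 4 = r + 4 = 4 + r$)
$\left(\sqrt{-166 + 158} + x{\left(4 \right)}\right)^{2} = \left(\sqrt{-166 + 158} + \left(4 + 4\right)\right)^{2} = \left(\sqrt{-8} + 8\right)^{2} = \left(2 i \sqrt{2} + 8\right)^{2} = \left(8 + 2 i \sqrt{2}\right)^{2}$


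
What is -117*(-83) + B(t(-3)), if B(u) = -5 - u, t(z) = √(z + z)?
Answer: 9706 - I*√6 ≈ 9706.0 - 2.4495*I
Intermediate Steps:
t(z) = √2*√z (t(z) = √(2*z) = √2*√z)
-117*(-83) + B(t(-3)) = -117*(-83) + (-5 - √2*√(-3)) = 9711 + (-5 - √2*I*√3) = 9711 + (-5 - I*√6) = 9706 - I*√6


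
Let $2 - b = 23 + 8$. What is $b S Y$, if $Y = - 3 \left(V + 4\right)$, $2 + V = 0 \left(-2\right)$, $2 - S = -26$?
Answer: $4872$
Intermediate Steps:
$S = 28$ ($S = 2 - -26 = 2 + 26 = 28$)
$b = -29$ ($b = 2 - \left(23 + 8\right) = 2 - 31 = -29$)
$V = -2$ ($V = -2 + 0 \left(-2\right) = -2 + 0 = -2$)
$Y = -6$ ($Y = - 3 \left(-2 + 4\right) = \left(-3\right) 2 = -6$)
$b S Y = \left(-29\right) 28 \left(-6\right) = \left(-812\right) \left(-6\right) = 4872$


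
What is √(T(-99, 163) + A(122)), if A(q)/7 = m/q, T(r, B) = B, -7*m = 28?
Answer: √605669/61 ≈ 12.758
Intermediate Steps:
m = -4 (m = -⅐*28 = -4)
A(q) = -28/q (A(q) = 7*(-4/q) = -28/q)
√(T(-99, 163) + A(122)) = √(163 - 28/122) = √(163 - 28*1/122) = √(163 - 14/61) = √(9929/61) = √605669/61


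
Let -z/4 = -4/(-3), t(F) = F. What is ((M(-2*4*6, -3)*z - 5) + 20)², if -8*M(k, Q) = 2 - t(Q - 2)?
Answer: 3481/9 ≈ 386.78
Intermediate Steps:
M(k, Q) = -½ + Q/8 (M(k, Q) = -(2 - (Q - 2))/8 = -(2 - (-2 + Q))/8 = -(2 + (2 - Q))/8 = -(4 - Q)/8 = -½ + Q/8)
z = -16/3 (z = -(-16)/(-3) = -(-16)*(-1)/3 = -4*4/3 = -16/3 ≈ -5.3333)
((M(-2*4*6, -3)*z - 5) + 20)² = (((-½ + (⅛)*(-3))*(-16/3) - 5) + 20)² = (((-½ - 3/8)*(-16/3) - 5) + 20)² = ((-7/8*(-16/3) - 5) + 20)² = ((14/3 - 5) + 20)² = (-⅓ + 20)² = (59/3)² = 3481/9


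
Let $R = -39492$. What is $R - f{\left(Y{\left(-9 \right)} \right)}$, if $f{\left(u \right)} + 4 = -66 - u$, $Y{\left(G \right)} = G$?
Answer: $-39431$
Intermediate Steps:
$f{\left(u \right)} = -70 - u$ ($f{\left(u \right)} = -4 - \left(66 + u\right) = -70 - u$)
$R - f{\left(Y{\left(-9 \right)} \right)} = -39492 - \left(-70 - -9\right) = -39492 - \left(-70 + 9\right) = -39492 - -61 = -39492 + 61 = -39431$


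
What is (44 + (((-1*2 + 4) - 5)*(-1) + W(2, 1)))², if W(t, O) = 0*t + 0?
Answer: 2209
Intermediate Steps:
W(t, O) = 0 (W(t, O) = 0 + 0 = 0)
(44 + (((-1*2 + 4) - 5)*(-1) + W(2, 1)))² = (44 + (((-1*2 + 4) - 5)*(-1) + 0))² = (44 + (((-2 + 4) - 5)*(-1) + 0))² = (44 + ((2 - 5)*(-1) + 0))² = (44 + (-3*(-1) + 0))² = (44 + (3 + 0))² = (44 + 3)² = 47² = 2209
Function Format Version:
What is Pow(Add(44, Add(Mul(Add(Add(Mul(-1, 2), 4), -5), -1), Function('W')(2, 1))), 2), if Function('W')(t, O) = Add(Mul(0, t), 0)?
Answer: 2209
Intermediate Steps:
Function('W')(t, O) = 0 (Function('W')(t, O) = Add(0, 0) = 0)
Pow(Add(44, Add(Mul(Add(Add(Mul(-1, 2), 4), -5), -1), Function('W')(2, 1))), 2) = Pow(Add(44, Add(Mul(Add(Add(Mul(-1, 2), 4), -5), -1), 0)), 2) = Pow(Add(44, Add(Mul(Add(Add(-2, 4), -5), -1), 0)), 2) = Pow(Add(44, Add(Mul(Add(2, -5), -1), 0)), 2) = Pow(Add(44, Add(Mul(-3, -1), 0)), 2) = Pow(Add(44, Add(3, 0)), 2) = Pow(Add(44, 3), 2) = Pow(47, 2) = 2209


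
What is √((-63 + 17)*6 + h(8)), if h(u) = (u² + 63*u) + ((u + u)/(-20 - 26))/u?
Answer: √154445/23 ≈ 17.087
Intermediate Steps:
h(u) = -1/23 + u² + 63*u (h(u) = (u² + 63*u) + ((2*u)/(-46))/u = (u² + 63*u) + ((2*u)*(-1/46))/u = (u² + 63*u) + (-u/23)/u = (u² + 63*u) - 1/23 = -1/23 + u² + 63*u)
√((-63 + 17)*6 + h(8)) = √((-63 + 17)*6 + (-1/23 + 8² + 63*8)) = √(-46*6 + (-1/23 + 64 + 504)) = √(-276 + 13063/23) = √(6715/23) = √154445/23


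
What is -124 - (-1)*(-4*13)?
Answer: -176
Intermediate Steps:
-124 - (-1)*(-4*13) = -124 - (-1)*(-52) = -124 - 1*52 = -124 - 52 = -176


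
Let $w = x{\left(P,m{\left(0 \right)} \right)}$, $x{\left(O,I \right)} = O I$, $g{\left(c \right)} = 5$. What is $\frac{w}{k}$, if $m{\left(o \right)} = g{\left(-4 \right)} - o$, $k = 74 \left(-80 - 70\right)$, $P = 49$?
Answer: $- \frac{49}{2220} \approx -0.022072$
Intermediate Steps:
$k = -11100$ ($k = 74 \left(-150\right) = -11100$)
$m{\left(o \right)} = 5 - o$
$x{\left(O,I \right)} = I O$
$w = 245$ ($w = \left(5 - 0\right) 49 = \left(5 + 0\right) 49 = 5 \cdot 49 = 245$)
$\frac{w}{k} = \frac{245}{-11100} = 245 \left(- \frac{1}{11100}\right) = - \frac{49}{2220}$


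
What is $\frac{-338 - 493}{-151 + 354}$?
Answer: $- \frac{831}{203} \approx -4.0936$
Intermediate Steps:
$\frac{-338 - 493}{-151 + 354} = - \frac{831}{203}$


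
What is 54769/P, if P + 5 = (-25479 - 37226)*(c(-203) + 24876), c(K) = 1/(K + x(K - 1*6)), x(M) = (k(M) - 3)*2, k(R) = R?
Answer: -34340163/978025627090 ≈ -3.5112e-5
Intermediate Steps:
x(M) = -6 + 2*M (x(M) = (M - 3)*2 = (-3 + M)*2 = -6 + 2*M)
c(K) = 1/(-18 + 3*K) (c(K) = 1/(K + (-6 + 2*(K - 1*6))) = 1/(K + (-6 + 2*(K - 6))) = 1/(K + (-6 + 2*(-6 + K))) = 1/(K + (-6 + (-12 + 2*K))) = 1/(K + (-18 + 2*K)) = 1/(-18 + 3*K))
P = -978025627090/627 (P = -5 + (-25479 - 37226)*(1/(3*(-6 - 203)) + 24876) = -5 - 62705*((⅓)/(-209) + 24876) = -5 - 62705*((⅓)*(-1/209) + 24876) = -5 - 62705*(-1/627 + 24876) = -5 - 62705*15597251/627 = -5 - 978025623955/627 = -978025627090/627 ≈ -1.5598e+9)
54769/P = 54769/(-978025627090/627) = 54769*(-627/978025627090) = -34340163/978025627090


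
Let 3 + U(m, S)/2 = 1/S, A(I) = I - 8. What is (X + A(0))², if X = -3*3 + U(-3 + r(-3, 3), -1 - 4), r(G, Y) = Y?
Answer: 13689/25 ≈ 547.56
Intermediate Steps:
A(I) = -8 + I
U(m, S) = -6 + 2/S
X = -77/5 (X = -3*3 + (-6 + 2/(-1 - 4)) = -9 + (-6 + 2/(-5)) = -9 + (-6 + 2*(-⅕)) = -9 + (-6 - ⅖) = -9 - 32/5 = -77/5 ≈ -15.400)
(X + A(0))² = (-77/5 + (-8 + 0))² = (-77/5 - 8)² = (-117/5)² = 13689/25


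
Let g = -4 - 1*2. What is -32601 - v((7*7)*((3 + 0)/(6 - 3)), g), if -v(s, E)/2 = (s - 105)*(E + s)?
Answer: -37417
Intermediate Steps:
g = -6 (g = -4 - 2 = -6)
v(s, E) = -2*(-105 + s)*(E + s) (v(s, E) = -2*(s - 105)*(E + s) = -2*(-105 + s)*(E + s))
-32601 - v((7*7)*((3 + 0)/(6 - 3)), g) = -32601 - (-2*2401*(3 + 0)**2/(6 - 3)**2 + 210*(-6) + 210*((7*7)*((3 + 0)/(6 - 3))) - 2*(-6)*(7*7)*((3 + 0)/(6 - 3))) = -32601 - (-2*(49*(3/3))**2 - 1260 + 210*(49*(3/3)) - 2*(-6)*49*(3/3)) = -32601 - (-2*(49*(3*(1/3)))**2 - 1260 + 210*(49*(3*(1/3))) - 2*(-6)*49*(3*(1/3))) = -32601 - (-2*(49*1)**2 - 1260 + 210*(49*1) - 2*(-6)*49*1) = -32601 - (-2*49**2 - 1260 + 210*49 - 2*(-6)*49) = -32601 - (-2*2401 - 1260 + 10290 + 588) = -32601 - (-4802 - 1260 + 10290 + 588) = -32601 - 1*4816 = -32601 - 4816 = -37417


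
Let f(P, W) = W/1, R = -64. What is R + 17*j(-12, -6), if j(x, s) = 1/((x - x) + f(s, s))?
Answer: -401/6 ≈ -66.833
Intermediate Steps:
f(P, W) = W (f(P, W) = W*1 = W)
j(x, s) = 1/s (j(x, s) = 1/((x - x) + s) = 1/(0 + s) = 1/s)
R + 17*j(-12, -6) = -64 + 17/(-6) = -64 + 17*(-⅙) = -64 - 17/6 = -401/6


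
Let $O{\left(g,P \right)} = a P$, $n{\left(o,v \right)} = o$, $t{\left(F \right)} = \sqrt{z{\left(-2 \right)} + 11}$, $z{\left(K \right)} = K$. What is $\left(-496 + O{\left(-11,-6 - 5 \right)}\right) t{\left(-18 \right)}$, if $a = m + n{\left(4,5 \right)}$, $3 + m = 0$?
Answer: $-1521$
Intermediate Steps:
$m = -3$ ($m = -3 + 0 = -3$)
$t{\left(F \right)} = 3$ ($t{\left(F \right)} = \sqrt{-2 + 11} = \sqrt{9} = 3$)
$a = 1$ ($a = -3 + 4 = 1$)
$O{\left(g,P \right)} = P$ ($O{\left(g,P \right)} = 1 P = P$)
$\left(-496 + O{\left(-11,-6 - 5 \right)}\right) t{\left(-18 \right)} = \left(-496 - 11\right) 3 = \left(-507\right) 3 = -1521$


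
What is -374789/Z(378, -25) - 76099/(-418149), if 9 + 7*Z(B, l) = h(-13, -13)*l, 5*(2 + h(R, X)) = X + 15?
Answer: -1097021159858/12962619 ≈ -84630.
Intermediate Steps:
h(R, X) = 1 + X/5 (h(R, X) = -2 + (X + 15)/5 = -2 + (15 + X)/5 = -2 + (3 + X/5) = 1 + X/5)
Z(B, l) = -9/7 - 8*l/35 (Z(B, l) = -9/7 + ((1 + (1/5)*(-13))*l)/7 = -9/7 + ((1 - 13/5)*l)/7 = -9/7 + (-8*l/5)/7 = -9/7 - 8*l/35)
-374789/Z(378, -25) - 76099/(-418149) = -374789/(-9/7 - 8/35*(-25)) - 76099/(-418149) = -374789/(-9/7 + 40/7) - 76099*(-1/418149) = -374789/31/7 + 76099/418149 = -374789*7/31 + 76099/418149 = -2623523/31 + 76099/418149 = -1097021159858/12962619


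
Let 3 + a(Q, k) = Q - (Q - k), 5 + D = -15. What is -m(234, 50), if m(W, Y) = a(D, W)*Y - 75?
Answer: -11475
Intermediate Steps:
D = -20 (D = -5 - 15 = -20)
a(Q, k) = -3 + k (a(Q, k) = -3 + (Q - (Q - k)) = -3 + (Q + (k - Q)) = -3 + k)
m(W, Y) = -75 + Y*(-3 + W) (m(W, Y) = (-3 + W)*Y - 75 = Y*(-3 + W) - 75 = -75 + Y*(-3 + W))
-m(234, 50) = -(-75 + 50*(-3 + 234)) = -(-75 + 50*231) = -(-75 + 11550) = -1*11475 = -11475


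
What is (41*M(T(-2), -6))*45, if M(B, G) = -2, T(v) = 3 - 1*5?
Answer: -3690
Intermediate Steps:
T(v) = -2 (T(v) = 3 - 5 = -2)
(41*M(T(-2), -6))*45 = (41*(-2))*45 = -82*45 = -3690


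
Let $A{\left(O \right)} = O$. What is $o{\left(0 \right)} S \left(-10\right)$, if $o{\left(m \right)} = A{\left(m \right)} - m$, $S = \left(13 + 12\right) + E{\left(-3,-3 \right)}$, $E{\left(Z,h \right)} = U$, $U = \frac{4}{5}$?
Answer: $0$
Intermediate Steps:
$U = \frac{4}{5}$ ($U = 4 \cdot \frac{1}{5} = \frac{4}{5} \approx 0.8$)
$E{\left(Z,h \right)} = \frac{4}{5}$
$S = \frac{129}{5}$ ($S = \left(13 + 12\right) + \frac{4}{5} = 25 + \frac{4}{5} = \frac{129}{5} \approx 25.8$)
$o{\left(m \right)} = 0$ ($o{\left(m \right)} = m - m = 0$)
$o{\left(0 \right)} S \left(-10\right) = 0 \cdot \frac{129}{5} \left(-10\right) = 0 \left(-10\right) = 0$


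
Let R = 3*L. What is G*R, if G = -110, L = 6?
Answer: -1980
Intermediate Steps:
R = 18 (R = 3*6 = 18)
G*R = -110*18 = -1980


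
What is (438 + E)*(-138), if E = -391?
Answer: -6486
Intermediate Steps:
(438 + E)*(-138) = (438 - 391)*(-138) = 47*(-138) = -6486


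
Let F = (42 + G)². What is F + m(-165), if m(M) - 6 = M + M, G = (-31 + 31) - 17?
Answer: 301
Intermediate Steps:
G = -17 (G = 0 - 17 = -17)
m(M) = 6 + 2*M (m(M) = 6 + (M + M) = 6 + 2*M)
F = 625 (F = (42 - 17)² = 25² = 625)
F + m(-165) = 625 + (6 + 2*(-165)) = 625 + (6 - 330) = 625 - 324 = 301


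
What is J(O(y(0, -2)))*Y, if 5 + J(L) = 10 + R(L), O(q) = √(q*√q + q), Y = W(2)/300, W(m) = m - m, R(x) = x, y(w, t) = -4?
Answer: 0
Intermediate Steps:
W(m) = 0
Y = 0 (Y = 0/300 = 0*(1/300) = 0)
O(q) = √(q + q^(3/2)) (O(q) = √(q^(3/2) + q) = √(q + q^(3/2)))
J(L) = 5 + L (J(L) = -5 + (10 + L) = 5 + L)
J(O(y(0, -2)))*Y = (5 + √(-4 + (-4)^(3/2)))*0 = (5 + √(-4 - 8*I))*0 = 0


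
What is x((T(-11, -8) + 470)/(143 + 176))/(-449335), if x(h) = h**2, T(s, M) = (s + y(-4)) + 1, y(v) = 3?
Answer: -214369/45724778935 ≈ -4.6882e-6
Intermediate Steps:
T(s, M) = 4 + s (T(s, M) = (s + 3) + 1 = (3 + s) + 1 = 4 + s)
x((T(-11, -8) + 470)/(143 + 176))/(-449335) = (((4 - 11) + 470)/(143 + 176))**2/(-449335) = ((-7 + 470)/319)**2*(-1/449335) = (463*(1/319))**2*(-1/449335) = (463/319)**2*(-1/449335) = (214369/101761)*(-1/449335) = -214369/45724778935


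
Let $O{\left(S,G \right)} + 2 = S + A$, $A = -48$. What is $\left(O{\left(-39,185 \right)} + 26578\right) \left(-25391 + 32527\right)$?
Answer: $189025504$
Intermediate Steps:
$O{\left(S,G \right)} = -50 + S$ ($O{\left(S,G \right)} = -2 + \left(S - 48\right) = -2 + \left(-48 + S\right) = -50 + S$)
$\left(O{\left(-39,185 \right)} + 26578\right) \left(-25391 + 32527\right) = \left(\left(-50 - 39\right) + 26578\right) \left(-25391 + 32527\right) = \left(-89 + 26578\right) 7136 = 26489 \cdot 7136 = 189025504$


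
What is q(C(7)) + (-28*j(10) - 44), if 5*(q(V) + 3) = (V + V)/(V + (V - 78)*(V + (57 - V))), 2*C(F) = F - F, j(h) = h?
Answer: -327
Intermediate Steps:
C(F) = 0 (C(F) = (F - F)/2 = (½)*0 = 0)
q(V) = -3 + 2*V/(5*(-4446 + 58*V)) (q(V) = -3 + ((V + V)/(V + (V - 78)*(V + (57 - V))))/5 = -3 + ((2*V)/(V + (-78 + V)*57))/5 = -3 + ((2*V)/(V + (-4446 + 57*V)))/5 = -3 + ((2*V)/(-4446 + 58*V))/5 = -3 + (2*V/(-4446 + 58*V))/5 = -3 + 2*V/(5*(-4446 + 58*V)))
q(C(7)) + (-28*j(10) - 44) = (33345 - 434*0)/(5*(-2223 + 29*0)) + (-28*10 - 44) = (33345 + 0)/(5*(-2223 + 0)) + (-280 - 44) = (⅕)*33345/(-2223) - 324 = (⅕)*(-1/2223)*33345 - 324 = -3 - 324 = -327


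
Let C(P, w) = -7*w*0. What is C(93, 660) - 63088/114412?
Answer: -15772/28603 ≈ -0.55141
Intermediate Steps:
C(P, w) = 0
C(93, 660) - 63088/114412 = 0 - 63088/114412 = 0 - 63088*1/114412 = 0 - 15772/28603 = -15772/28603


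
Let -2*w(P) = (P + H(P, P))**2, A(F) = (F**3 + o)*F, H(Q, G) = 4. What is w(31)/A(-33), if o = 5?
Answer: -1225/2371512 ≈ -0.00051655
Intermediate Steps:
A(F) = F*(5 + F**3) (A(F) = (F**3 + 5)*F = (5 + F**3)*F = F*(5 + F**3))
w(P) = -(4 + P)**2/2 (w(P) = -(P + 4)**2/2 = -(4 + P)**2/2)
w(31)/A(-33) = (-(4 + 31)**2/2)/((-33*(5 + (-33)**3))) = (-1/2*35**2)/((-33*(5 - 35937))) = (-1/2*1225)/((-33*(-35932))) = -1225/2/1185756 = -1225/2*1/1185756 = -1225/2371512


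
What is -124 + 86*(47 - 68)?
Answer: -1930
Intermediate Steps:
-124 + 86*(47 - 68) = -124 + 86*(-21) = -124 - 1806 = -1930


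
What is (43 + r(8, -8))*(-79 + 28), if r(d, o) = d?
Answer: -2601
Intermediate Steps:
(43 + r(8, -8))*(-79 + 28) = (43 + 8)*(-79 + 28) = 51*(-51) = -2601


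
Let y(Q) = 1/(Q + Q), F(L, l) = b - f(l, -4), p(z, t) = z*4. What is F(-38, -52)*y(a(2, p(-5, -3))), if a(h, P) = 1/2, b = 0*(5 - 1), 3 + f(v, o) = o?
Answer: 7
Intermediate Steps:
f(v, o) = -3 + o
b = 0 (b = 0*4 = 0)
p(z, t) = 4*z
a(h, P) = 1/2
F(L, l) = 7 (F(L, l) = 0 - (-3 - 4) = 0 - 1*(-7) = 0 + 7 = 7)
y(Q) = 1/(2*Q)
F(-38, -52)*y(a(2, p(-5, -3))) = 7*(1/(2*(1/2))) = 7*((1/2)*2) = 7*1 = 7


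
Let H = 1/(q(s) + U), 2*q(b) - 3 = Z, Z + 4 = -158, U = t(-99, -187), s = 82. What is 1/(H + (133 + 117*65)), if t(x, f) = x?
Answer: 357/2762464 ≈ 0.00012923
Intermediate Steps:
U = -99
Z = -162 (Z = -4 - 158 = -162)
q(b) = -159/2 (q(b) = 3/2 + (½)*(-162) = 3/2 - 81 = -159/2)
H = -2/357 (H = 1/(-159/2 - 99) = 1/(-357/2) = -2/357 ≈ -0.0056022)
1/(H + (133 + 117*65)) = 1/(-2/357 + (133 + 117*65)) = 1/(-2/357 + (133 + 7605)) = 1/(-2/357 + 7738) = 1/(2762464/357) = 357/2762464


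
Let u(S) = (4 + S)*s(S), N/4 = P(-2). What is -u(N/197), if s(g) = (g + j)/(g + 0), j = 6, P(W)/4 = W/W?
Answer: -120399/394 ≈ -305.58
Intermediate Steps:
P(W) = 4 (P(W) = 4*(W/W) = 4*1 = 4)
N = 16 (N = 4*4 = 16)
s(g) = (6 + g)/g (s(g) = (g + 6)/(g + 0) = (6 + g)/g)
u(S) = (4 + S)*(6 + S)/S (u(S) = (4 + S)*((6 + S)/S) = (4 + S)*(6 + S)/S)
-u(N/197) = -(10 + 16/197 + 24/((16/197))) = -(10 + 16*(1/197) + 24/((16*(1/197)))) = -(10 + 16/197 + 24/(16/197)) = -(10 + 16/197 + 24*(197/16)) = -(10 + 16/197 + 591/2) = -1*120399/394 = -120399/394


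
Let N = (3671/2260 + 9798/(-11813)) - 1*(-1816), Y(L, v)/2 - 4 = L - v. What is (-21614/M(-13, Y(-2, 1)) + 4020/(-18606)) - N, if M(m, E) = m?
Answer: -166168477706979/1076251479940 ≈ -154.40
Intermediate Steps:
Y(L, v) = 8 - 2*v + 2*L (Y(L, v) = 8 + 2*(L - v) = 8 + (-2*v + 2*L) = 8 - 2*v + 2*L)
N = 48503664123/26697380 (N = (3671*(1/2260) + 9798*(-1/11813)) + 1816 = (3671/2260 - 9798/11813) + 1816 = 21222043/26697380 + 1816 = 48503664123/26697380 ≈ 1816.8)
(-21614/M(-13, Y(-2, 1)) + 4020/(-18606)) - N = (-21614/(-13) + 4020/(-18606)) - 1*48503664123/26697380 = (-21614*(-1/13) + 4020*(-1/18606)) - 48503664123/26697380 = (21614/13 - 670/3101) - 48503664123/26697380 = 67016304/40313 - 48503664123/26697380 = -166168477706979/1076251479940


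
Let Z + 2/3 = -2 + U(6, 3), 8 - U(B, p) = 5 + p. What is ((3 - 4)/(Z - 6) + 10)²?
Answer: 69169/676 ≈ 102.32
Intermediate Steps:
U(B, p) = 3 - p (U(B, p) = 8 - (5 + p) = 8 + (-5 - p) = 3 - p)
Z = -8/3 (Z = -⅔ + (-2 + (3 - 1*3)) = -⅔ + (-2 + (3 - 3)) = -⅔ + (-2 + 0) = -⅔ - 2 = -8/3 ≈ -2.6667)
((3 - 4)/(Z - 6) + 10)² = ((3 - 4)/(-8/3 - 6) + 10)² = (-1/(-26/3) + 10)² = (-1*(-3/26) + 10)² = (3/26 + 10)² = (263/26)² = 69169/676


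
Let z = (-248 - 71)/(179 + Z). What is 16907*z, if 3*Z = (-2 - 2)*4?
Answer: -16179999/521 ≈ -31056.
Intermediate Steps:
Z = -16/3 (Z = ((-2 - 2)*4)/3 = (-4*4)/3 = (1/3)*(-16) = -16/3 ≈ -5.3333)
z = -957/521 (z = (-248 - 71)/(179 - 16/3) = -319/521/3 = -319*3/521 = -957/521 ≈ -1.8369)
16907*z = 16907*(-957/521) = -16179999/521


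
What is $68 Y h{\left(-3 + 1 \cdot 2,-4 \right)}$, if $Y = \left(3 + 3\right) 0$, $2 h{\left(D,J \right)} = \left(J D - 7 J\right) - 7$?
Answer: $0$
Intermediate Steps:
$h{\left(D,J \right)} = - \frac{7}{2} - \frac{7 J}{2} + \frac{D J}{2}$ ($h{\left(D,J \right)} = \frac{\left(J D - 7 J\right) - 7}{2} = \frac{\left(D J - 7 J\right) - 7}{2} = \frac{\left(- 7 J + D J\right) - 7}{2} = \frac{-7 - 7 J + D J}{2} = - \frac{7}{2} - \frac{7 J}{2} + \frac{D J}{2}$)
$Y = 0$ ($Y = 6 \cdot 0 = 0$)
$68 Y h{\left(-3 + 1 \cdot 2,-4 \right)} = 68 \cdot 0 \left(- \frac{7}{2} - -14 + \frac{1}{2} \left(-3 + 1 \cdot 2\right) \left(-4\right)\right) = 0 \left(- \frac{7}{2} + 14 + \frac{1}{2} \left(-3 + 2\right) \left(-4\right)\right) = 0 \left(- \frac{7}{2} + 14 + \frac{1}{2} \left(-1\right) \left(-4\right)\right) = 0 \left(- \frac{7}{2} + 14 + 2\right) = 0 \cdot \frac{25}{2} = 0$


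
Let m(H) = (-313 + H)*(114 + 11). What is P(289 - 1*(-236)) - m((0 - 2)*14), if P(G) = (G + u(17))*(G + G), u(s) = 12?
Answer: 606475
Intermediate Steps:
P(G) = 2*G*(12 + G) (P(G) = (G + 12)*(G + G) = (12 + G)*(2*G) = 2*G*(12 + G))
m(H) = -39125 + 125*H (m(H) = (-313 + H)*125 = -39125 + 125*H)
P(289 - 1*(-236)) - m((0 - 2)*14) = 2*(289 - 1*(-236))*(12 + (289 - 1*(-236))) - (-39125 + 125*((0 - 2)*14)) = 2*(289 + 236)*(12 + (289 + 236)) - (-39125 + 125*(-2*14)) = 2*525*(12 + 525) - (-39125 + 125*(-28)) = 2*525*537 - (-39125 - 3500) = 563850 - 1*(-42625) = 563850 + 42625 = 606475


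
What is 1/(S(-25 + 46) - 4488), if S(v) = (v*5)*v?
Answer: -1/2283 ≈ -0.00043802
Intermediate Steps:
S(v) = 5*v² (S(v) = (5*v)*v = 5*v²)
1/(S(-25 + 46) - 4488) = 1/(5*(-25 + 46)² - 4488) = 1/(5*21² - 4488) = 1/(5*441 - 4488) = 1/(2205 - 4488) = 1/(-2283) = -1/2283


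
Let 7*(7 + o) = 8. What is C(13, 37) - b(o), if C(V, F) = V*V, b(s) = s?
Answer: 1224/7 ≈ 174.86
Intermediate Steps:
o = -41/7 (o = -7 + (⅐)*8 = -7 + 8/7 = -41/7 ≈ -5.8571)
C(V, F) = V²
C(13, 37) - b(o) = 13² - 1*(-41/7) = 169 + 41/7 = 1224/7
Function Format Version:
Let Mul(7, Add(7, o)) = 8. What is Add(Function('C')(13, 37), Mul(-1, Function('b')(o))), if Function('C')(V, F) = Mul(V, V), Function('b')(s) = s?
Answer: Rational(1224, 7) ≈ 174.86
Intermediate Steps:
o = Rational(-41, 7) (o = Add(-7, Mul(Rational(1, 7), 8)) = Add(-7, Rational(8, 7)) = Rational(-41, 7) ≈ -5.8571)
Function('C')(V, F) = Pow(V, 2)
Add(Function('C')(13, 37), Mul(-1, Function('b')(o))) = Add(Pow(13, 2), Mul(-1, Rational(-41, 7))) = Add(169, Rational(41, 7)) = Rational(1224, 7)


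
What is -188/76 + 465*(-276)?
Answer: -2438507/19 ≈ -1.2834e+5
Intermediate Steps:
-188/76 + 465*(-276) = -188*1/76 - 128340 = -47/19 - 128340 = -2438507/19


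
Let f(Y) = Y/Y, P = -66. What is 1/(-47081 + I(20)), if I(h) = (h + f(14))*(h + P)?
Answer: -1/48047 ≈ -2.0813e-5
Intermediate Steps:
f(Y) = 1
I(h) = (1 + h)*(-66 + h) (I(h) = (h + 1)*(h - 66) = (1 + h)*(-66 + h))
1/(-47081 + I(20)) = 1/(-47081 + (-66 + 20² - 65*20)) = 1/(-47081 + (-66 + 400 - 1300)) = 1/(-47081 - 966) = 1/(-48047) = -1/48047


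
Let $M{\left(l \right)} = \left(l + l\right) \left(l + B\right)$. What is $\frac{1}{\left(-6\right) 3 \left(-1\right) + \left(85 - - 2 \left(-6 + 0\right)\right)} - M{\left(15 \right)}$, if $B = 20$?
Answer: $- \frac{95549}{91} \approx -1050.0$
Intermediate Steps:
$M{\left(l \right)} = 2 l \left(20 + l\right)$ ($M{\left(l \right)} = \left(l + l\right) \left(l + 20\right) = 2 l \left(20 + l\right)$)
$\frac{1}{\left(-6\right) 3 \left(-1\right) + \left(85 - - 2 \left(-6 + 0\right)\right)} - M{\left(15 \right)} = \frac{1}{\left(-6\right) 3 \left(-1\right) + \left(85 - - 2 \left(-6 + 0\right)\right)} - 2 \cdot 15 \left(20 + 15\right) = \frac{1}{\left(-18\right) \left(-1\right) + \left(85 - \left(-2\right) \left(-6\right)\right)} - 2 \cdot 15 \cdot 35 = \frac{1}{18 + \left(85 - 12\right)} - 1050 = \frac{1}{18 + 73} - 1050 = \frac{1}{91} - 1050 = - \frac{95549}{91}$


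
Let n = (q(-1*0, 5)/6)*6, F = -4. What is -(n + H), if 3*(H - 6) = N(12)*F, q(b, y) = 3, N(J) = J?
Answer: 7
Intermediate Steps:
n = 3 (n = (3/6)*6 = (3*(⅙))*6 = (½)*6 = 3)
H = -10 (H = 6 + (12*(-4))/3 = 6 + (⅓)*(-48) = 6 - 16 = -10)
-(n + H) = -(3 - 10) = -1*(-7) = 7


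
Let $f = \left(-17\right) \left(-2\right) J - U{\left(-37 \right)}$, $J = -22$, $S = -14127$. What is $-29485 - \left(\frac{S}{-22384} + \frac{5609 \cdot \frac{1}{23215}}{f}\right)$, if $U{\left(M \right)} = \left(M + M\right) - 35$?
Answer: $- \frac{137898428520809}{4676801040} \approx -29486.0$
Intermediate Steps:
$U{\left(M \right)} = -35 + 2 M$ ($U{\left(M \right)} = 2 M - 35 = -35 + 2 M$)
$f = -639$ ($f = \left(-17\right) \left(-2\right) \left(-22\right) - \left(-35 + 2 \left(-37\right)\right) = 34 \left(-22\right) - \left(-35 - 74\right) = -748 - -109 = -748 + 109 = -639$)
$-29485 - \left(\frac{S}{-22384} + \frac{5609 \cdot \frac{1}{23215}}{f}\right) = -29485 - \left(- \frac{14127}{-22384} + \frac{5609 \cdot \frac{1}{23215}}{-639}\right) = -29485 - \left(\left(-14127\right) \left(- \frac{1}{22384}\right) + 5609 \cdot \frac{1}{23215} \left(- \frac{1}{639}\right)\right) = -29485 - \left(\frac{14127}{22384} + \frac{5609}{23215} \left(- \frac{1}{639}\right)\right) = -29485 - \left(\frac{14127}{22384} - \frac{79}{208935}\right) = -29485 - \frac{2949856409}{4676801040} = - \frac{137898428520809}{4676801040}$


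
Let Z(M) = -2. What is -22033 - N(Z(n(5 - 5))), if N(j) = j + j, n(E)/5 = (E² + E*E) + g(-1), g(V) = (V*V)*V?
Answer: -22029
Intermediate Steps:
g(V) = V³ (g(V) = V²*V = V³)
n(E) = -5 + 10*E² (n(E) = 5*((E² + E*E) + (-1)³) = 5*((E² + E²) - 1) = 5*(2*E² - 1) = 5*(-1 + 2*E²) = -5 + 10*E²)
N(j) = 2*j
-22033 - N(Z(n(5 - 5))) = -22033 - 2*(-2) = -22033 - 1*(-4) = -22033 + 4 = -22029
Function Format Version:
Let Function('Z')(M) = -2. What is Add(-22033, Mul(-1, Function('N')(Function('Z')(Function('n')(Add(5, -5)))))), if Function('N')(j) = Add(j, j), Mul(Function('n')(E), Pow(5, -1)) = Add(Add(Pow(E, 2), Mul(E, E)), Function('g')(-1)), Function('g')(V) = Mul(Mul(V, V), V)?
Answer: -22029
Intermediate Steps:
Function('g')(V) = Pow(V, 3) (Function('g')(V) = Mul(Pow(V, 2), V) = Pow(V, 3))
Function('n')(E) = Add(-5, Mul(10, Pow(E, 2))) (Function('n')(E) = Mul(5, Add(Add(Pow(E, 2), Mul(E, E)), Pow(-1, 3))) = Mul(5, Add(Add(Pow(E, 2), Pow(E, 2)), -1)) = Mul(5, Add(Mul(2, Pow(E, 2)), -1)) = Mul(5, Add(-1, Mul(2, Pow(E, 2)))) = Add(-5, Mul(10, Pow(E, 2))))
Function('N')(j) = Mul(2, j)
Add(-22033, Mul(-1, Function('N')(Function('Z')(Function('n')(Add(5, -5)))))) = Add(-22033, Mul(-1, Mul(2, -2))) = Add(-22033, Mul(-1, -4)) = Add(-22033, 4) = -22029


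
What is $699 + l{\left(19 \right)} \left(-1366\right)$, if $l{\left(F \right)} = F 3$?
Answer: $-77163$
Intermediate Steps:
$l{\left(F \right)} = 3 F$
$699 + l{\left(19 \right)} \left(-1366\right) = 699 + 3 \cdot 19 \left(-1366\right) = 699 + 57 \left(-1366\right) = 699 - 77862 = -77163$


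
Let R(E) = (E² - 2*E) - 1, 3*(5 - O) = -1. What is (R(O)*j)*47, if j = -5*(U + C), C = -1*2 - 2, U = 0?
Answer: 141940/9 ≈ 15771.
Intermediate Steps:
O = 16/3 (O = 5 - ⅓*(-1) = 5 + ⅓ = 16/3 ≈ 5.3333)
C = -4 (C = -2 - 2 = -4)
j = 20 (j = -5*(0 - 4) = -5*(-4) = 20)
R(E) = -1 + E² - 2*E
(R(O)*j)*47 = ((-1 + (16/3)² - 2*16/3)*20)*47 = ((-1 + 256/9 - 32/3)*20)*47 = ((151/9)*20)*47 = (3020/9)*47 = 141940/9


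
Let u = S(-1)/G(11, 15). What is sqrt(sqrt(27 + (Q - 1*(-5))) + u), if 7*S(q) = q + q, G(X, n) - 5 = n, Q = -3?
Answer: sqrt(-70 + 4900*sqrt(29))/70 ≈ 2.3175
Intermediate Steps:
G(X, n) = 5 + n
S(q) = 2*q/7 (S(q) = (q + q)/7 = (2*q)/7 = 2*q/7)
u = -1/70 (u = ((2/7)*(-1))/(5 + 15) = -2/7/20 = -2/7*1/20 = -1/70 ≈ -0.014286)
sqrt(sqrt(27 + (Q - 1*(-5))) + u) = sqrt(sqrt(27 + (-3 - 1*(-5))) - 1/70) = sqrt(sqrt(27 + (-3 + 5)) - 1/70) = sqrt(sqrt(27 + 2) - 1/70) = sqrt(sqrt(29) - 1/70) = sqrt(-1/70 + sqrt(29))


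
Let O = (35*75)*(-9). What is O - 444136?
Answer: -467761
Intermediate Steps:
O = -23625 (O = 2625*(-9) = -23625)
O - 444136 = -23625 - 444136 = -467761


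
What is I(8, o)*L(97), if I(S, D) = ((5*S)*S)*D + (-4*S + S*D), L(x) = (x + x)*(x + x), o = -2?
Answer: -25893568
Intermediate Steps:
L(x) = 4*x**2 (L(x) = (2*x)*(2*x) = 4*x**2)
I(S, D) = -4*S + D*S + 5*D*S**2 (I(S, D) = (5*S**2)*D + (-4*S + D*S) = 5*D*S**2 + (-4*S + D*S) = -4*S + D*S + 5*D*S**2)
I(8, o)*L(97) = (8*(-4 - 2 + 5*(-2)*8))*(4*97**2) = (8*(-4 - 2 - 80))*(4*9409) = (8*(-86))*37636 = -688*37636 = -25893568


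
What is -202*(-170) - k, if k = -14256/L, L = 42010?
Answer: 721318828/21005 ≈ 34340.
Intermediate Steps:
k = -7128/21005 (k = -14256/42010 = -14256*1/42010 = -7128/21005 ≈ -0.33935)
-202*(-170) - k = -202*(-170) - 1*(-7128/21005) = 34340 + 7128/21005 = 721318828/21005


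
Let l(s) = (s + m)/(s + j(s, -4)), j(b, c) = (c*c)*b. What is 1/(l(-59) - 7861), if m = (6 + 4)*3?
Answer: -1003/7884554 ≈ -0.00012721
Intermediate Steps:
j(b, c) = b*c² (j(b, c) = c²*b = b*c²)
m = 30 (m = 10*3 = 30)
l(s) = (30 + s)/(17*s) (l(s) = (s + 30)/(s + s*(-4)²) = (30 + s)/(s + s*16) = (30 + s)/(s + 16*s) = (30 + s)/((17*s)) = (30 + s)*(1/(17*s)) = (30 + s)/(17*s))
1/(l(-59) - 7861) = 1/((1/17)*(30 - 59)/(-59) - 7861) = 1/((1/17)*(-1/59)*(-29) - 7861) = 1/(29/1003 - 7861) = 1/(-7884554/1003) = -1003/7884554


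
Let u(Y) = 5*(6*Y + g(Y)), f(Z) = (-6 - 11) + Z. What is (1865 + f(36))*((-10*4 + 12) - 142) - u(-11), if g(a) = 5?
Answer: -319975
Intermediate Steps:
f(Z) = -17 + Z
u(Y) = 25 + 30*Y (u(Y) = 5*(6*Y + 5) = 5*(5 + 6*Y) = 25 + 30*Y)
(1865 + f(36))*((-10*4 + 12) - 142) - u(-11) = (1865 + (-17 + 36))*((-10*4 + 12) - 142) - (25 + 30*(-11)) = (1865 + 19)*((-40 + 12) - 142) - (25 - 330) = 1884*(-28 - 142) - 1*(-305) = 1884*(-170) + 305 = -320280 + 305 = -319975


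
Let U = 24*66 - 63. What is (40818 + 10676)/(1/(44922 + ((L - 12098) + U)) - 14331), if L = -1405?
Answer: -1696212360/472063139 ≈ -3.5932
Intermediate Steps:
U = 1521 (U = 1584 - 63 = 1521)
(40818 + 10676)/(1/(44922 + ((L - 12098) + U)) - 14331) = (40818 + 10676)/(1/(44922 + ((-1405 - 12098) + 1521)) - 14331) = 51494/(1/(44922 + (-13503 + 1521)) - 14331) = 51494/(1/(44922 - 11982) - 14331) = 51494/(1/32940 - 14331) = 51494/(-472063139/32940) = 51494*(-32940/472063139) = -1696212360/472063139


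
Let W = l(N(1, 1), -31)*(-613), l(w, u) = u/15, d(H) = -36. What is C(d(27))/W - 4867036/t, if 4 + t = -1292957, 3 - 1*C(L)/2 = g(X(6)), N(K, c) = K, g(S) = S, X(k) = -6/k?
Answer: 92643440428/24570137883 ≈ 3.7706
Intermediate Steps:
l(w, u) = u/15 (l(w, u) = u*(1/15) = u/15)
C(L) = 8 (C(L) = 6 - (-12)/6 = 6 - 2*(-1) = 6 + 2 = 8)
t = -1292961 (t = -4 - 1292957 = -1292961)
W = 19003/15 (W = ((1/15)*(-31))*(-613) = -31/15*(-613) = 19003/15 ≈ 1266.9)
C(d(27))/W - 4867036/t = 8/(19003/15) - 4867036/(-1292961) = 8*(15/19003) - 4867036*(-1/1292961) = 120/19003 + 4867036/1292961 = 92643440428/24570137883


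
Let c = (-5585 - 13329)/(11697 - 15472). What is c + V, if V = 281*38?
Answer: 40328364/3775 ≈ 10683.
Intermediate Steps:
c = 18914/3775 (c = -18914/(-3775) = -18914*(-1/3775) = 18914/3775 ≈ 5.0103)
V = 10678
c + V = 18914/3775 + 10678 = 40328364/3775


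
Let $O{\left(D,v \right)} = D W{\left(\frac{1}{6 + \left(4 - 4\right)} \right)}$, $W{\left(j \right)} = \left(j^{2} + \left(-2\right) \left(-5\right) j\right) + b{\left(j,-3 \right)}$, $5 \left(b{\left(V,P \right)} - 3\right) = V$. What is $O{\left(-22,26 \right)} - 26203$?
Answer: $- \frac{2367631}{90} \approx -26307.0$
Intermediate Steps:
$b{\left(V,P \right)} = 3 + \frac{V}{5}$
$W{\left(j \right)} = 3 + j^{2} + \frac{51 j}{5}$ ($W{\left(j \right)} = \left(j^{2} + \left(-2\right) \left(-5\right) j\right) + \left(3 + \frac{j}{5}\right) = \left(j^{2} + 10 j\right) + \left(3 + \frac{j}{5}\right) = 3 + j^{2} + \frac{51 j}{5}$)
$O{\left(D,v \right)} = \frac{851 D}{180}$ ($O{\left(D,v \right)} = D \left(3 + \left(\frac{1}{6 + \left(4 - 4\right)}\right)^{2} + \frac{51}{5 \left(6 + \left(4 - 4\right)\right)}\right) = D \left(3 + \left(\frac{1}{6 + 0}\right)^{2} + \frac{51}{5 \left(6 + 0\right)}\right) = D \left(3 + \left(\frac{1}{6}\right)^{2} + \frac{51}{5 \cdot 6}\right) = D \left(3 + \left(\frac{1}{6}\right)^{2} + \frac{51}{5} \cdot \frac{1}{6}\right) = D \left(3 + \frac{1}{36} + \frac{17}{10}\right) = D \frac{851}{180} = \frac{851 D}{180}$)
$O{\left(-22,26 \right)} - 26203 = \frac{851}{180} \left(-22\right) - 26203 = - \frac{9361}{90} - 26203 = - \frac{2367631}{90}$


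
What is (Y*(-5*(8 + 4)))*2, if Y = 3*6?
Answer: -2160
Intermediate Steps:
Y = 18
(Y*(-5*(8 + 4)))*2 = (18*(-5*(8 + 4)))*2 = (18*(-5*12))*2 = (18*(-60))*2 = -1080*2 = -2160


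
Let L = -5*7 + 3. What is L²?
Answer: 1024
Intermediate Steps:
L = -32 (L = -35 + 3 = -32)
L² = (-32)² = 1024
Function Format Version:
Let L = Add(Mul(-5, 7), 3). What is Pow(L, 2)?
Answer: 1024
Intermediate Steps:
L = -32 (L = Add(-35, 3) = -32)
Pow(L, 2) = Pow(-32, 2) = 1024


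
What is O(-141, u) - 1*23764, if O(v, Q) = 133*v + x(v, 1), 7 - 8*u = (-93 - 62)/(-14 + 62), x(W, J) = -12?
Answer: -42529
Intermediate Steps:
u = 491/384 (u = 7/8 - (-93 - 62)/(8*(-14 + 62)) = 7/8 - (-155)/(8*48) = 7/8 - ⅛*(-155/48) = 7/8 + 155/384 = 491/384 ≈ 1.2786)
O(v, Q) = -12 + 133*v (O(v, Q) = 133*v - 12 = -12 + 133*v)
O(-141, u) - 1*23764 = (-12 + 133*(-141)) - 1*23764 = (-12 - 18753) - 23764 = -18765 - 23764 = -42529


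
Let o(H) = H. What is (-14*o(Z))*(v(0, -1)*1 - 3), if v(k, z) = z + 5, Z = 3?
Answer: -42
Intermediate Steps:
v(k, z) = 5 + z
(-14*o(Z))*(v(0, -1)*1 - 3) = (-14*3)*((5 - 1)*1 - 3) = -42*(4*1 - 3) = -42*(4 - 3) = -42*1 = -42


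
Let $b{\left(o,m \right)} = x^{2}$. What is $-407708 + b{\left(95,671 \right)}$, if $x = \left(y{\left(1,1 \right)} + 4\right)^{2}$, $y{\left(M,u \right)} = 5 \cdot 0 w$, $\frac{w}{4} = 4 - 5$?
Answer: $-407452$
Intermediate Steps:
$w = -4$ ($w = 4 \left(4 - 5\right) = 4 \left(-1\right) = -4$)
$y{\left(M,u \right)} = 0$ ($y{\left(M,u \right)} = 5 \cdot 0 \left(-4\right) = 0 \left(-4\right) = 0$)
$x = 16$ ($x = \left(0 + 4\right)^{2} = 4^{2} = 16$)
$b{\left(o,m \right)} = 256$ ($b{\left(o,m \right)} = 16^{2} = 256$)
$-407708 + b{\left(95,671 \right)} = -407708 + 256 = -407452$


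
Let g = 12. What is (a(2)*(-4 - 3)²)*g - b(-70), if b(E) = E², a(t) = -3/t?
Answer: -5782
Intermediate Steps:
(a(2)*(-4 - 3)²)*g - b(-70) = ((-3/2)*(-4 - 3)²)*12 - 1*(-70)² = (-3*½*(-7)²)*12 - 1*4900 = -3/2*49*12 - 4900 = -147/2*12 - 4900 = -882 - 4900 = -5782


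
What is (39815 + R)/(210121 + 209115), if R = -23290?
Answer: 16525/419236 ≈ 0.039417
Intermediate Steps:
(39815 + R)/(210121 + 209115) = (39815 - 23290)/(210121 + 209115) = 16525/419236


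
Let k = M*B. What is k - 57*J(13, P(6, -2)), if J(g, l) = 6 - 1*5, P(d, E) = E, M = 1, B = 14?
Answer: -43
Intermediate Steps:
k = 14 (k = 1*14 = 14)
J(g, l) = 1 (J(g, l) = 6 - 5 = 1)
k - 57*J(13, P(6, -2)) = 14 - 57*1 = 14 - 57 = -43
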